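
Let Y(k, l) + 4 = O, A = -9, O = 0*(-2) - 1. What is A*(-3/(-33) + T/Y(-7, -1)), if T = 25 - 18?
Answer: 648/55 ≈ 11.782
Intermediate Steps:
T = 7
O = -1 (O = 0 - 1 = -1)
Y(k, l) = -5 (Y(k, l) = -4 - 1 = -5)
A*(-3/(-33) + T/Y(-7, -1)) = -9*(-3/(-33) + 7/(-5)) = -9*(-3*(-1/33) + 7*(-1/5)) = -9*(1/11 - 7/5) = -9*(-72/55) = 648/55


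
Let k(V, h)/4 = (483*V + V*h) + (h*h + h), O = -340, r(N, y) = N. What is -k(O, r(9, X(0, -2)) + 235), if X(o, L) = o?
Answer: 749600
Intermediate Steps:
k(V, h) = 4*h + 4*h² + 1932*V + 4*V*h (k(V, h) = 4*((483*V + V*h) + (h*h + h)) = 4*((483*V + V*h) + (h² + h)) = 4*((483*V + V*h) + (h + h²)) = 4*(h + h² + 483*V + V*h) = 4*h + 4*h² + 1932*V + 4*V*h)
-k(O, r(9, X(0, -2)) + 235) = -(4*(9 + 235) + 4*(9 + 235)² + 1932*(-340) + 4*(-340)*(9 + 235)) = -(4*244 + 4*244² - 656880 + 4*(-340)*244) = -(976 + 4*59536 - 656880 - 331840) = -(976 + 238144 - 656880 - 331840) = -1*(-749600) = 749600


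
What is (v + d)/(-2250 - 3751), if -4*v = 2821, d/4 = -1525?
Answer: 27221/24004 ≈ 1.1340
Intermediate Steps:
d = -6100 (d = 4*(-1525) = -6100)
v = -2821/4 (v = -¼*2821 = -2821/4 ≈ -705.25)
(v + d)/(-2250 - 3751) = (-2821/4 - 6100)/(-2250 - 3751) = -27221/4/(-6001) = -27221/4*(-1/6001) = 27221/24004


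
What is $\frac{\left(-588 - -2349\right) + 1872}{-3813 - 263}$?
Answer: $- \frac{3633}{4076} \approx -0.89132$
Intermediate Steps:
$\frac{\left(-588 - -2349\right) + 1872}{-3813 - 263} = \frac{\left(-588 + 2349\right) + 1872}{-4076} = \left(1761 + 1872\right) \left(- \frac{1}{4076}\right) = 3633 \left(- \frac{1}{4076}\right) = - \frac{3633}{4076}$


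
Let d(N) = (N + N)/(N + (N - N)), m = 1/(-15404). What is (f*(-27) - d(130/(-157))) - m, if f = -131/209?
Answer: 48045285/3219436 ≈ 14.924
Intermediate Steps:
f = -131/209 (f = -131*1/209 = -131/209 ≈ -0.62679)
m = -1/15404 ≈ -6.4918e-5
d(N) = 2 (d(N) = (2*N)/(N + 0) = (2*N)/N = 2)
(f*(-27) - d(130/(-157))) - m = (-131/209*(-27) - 1*2) - 1*(-1/15404) = (3537/209 - 2) + 1/15404 = 3119/209 + 1/15404 = 48045285/3219436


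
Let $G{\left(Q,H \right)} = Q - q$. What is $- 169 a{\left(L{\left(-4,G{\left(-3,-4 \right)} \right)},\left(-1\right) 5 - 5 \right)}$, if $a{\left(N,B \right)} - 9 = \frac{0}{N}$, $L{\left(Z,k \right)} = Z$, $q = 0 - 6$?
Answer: $-1521$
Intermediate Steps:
$q = -6$ ($q = 0 - 6 = -6$)
$G{\left(Q,H \right)} = 6 + Q$ ($G{\left(Q,H \right)} = Q - -6 = Q + 6 = 6 + Q$)
$a{\left(N,B \right)} = 9$ ($a{\left(N,B \right)} = 9 + \frac{0}{N} = 9 + 0 = 9$)
$- 169 a{\left(L{\left(-4,G{\left(-3,-4 \right)} \right)},\left(-1\right) 5 - 5 \right)} = \left(-169\right) 9 = -1521$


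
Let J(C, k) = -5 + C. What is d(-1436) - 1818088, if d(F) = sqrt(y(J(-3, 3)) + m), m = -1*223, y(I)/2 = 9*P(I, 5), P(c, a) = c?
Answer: -1818088 + I*sqrt(367) ≈ -1.8181e+6 + 19.157*I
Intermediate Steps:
y(I) = 18*I (y(I) = 2*(9*I) = 18*I)
m = -223
d(F) = I*sqrt(367) (d(F) = sqrt(18*(-5 - 3) - 223) = sqrt(18*(-8) - 223) = sqrt(-144 - 223) = sqrt(-367) = I*sqrt(367))
d(-1436) - 1818088 = I*sqrt(367) - 1818088 = -1818088 + I*sqrt(367)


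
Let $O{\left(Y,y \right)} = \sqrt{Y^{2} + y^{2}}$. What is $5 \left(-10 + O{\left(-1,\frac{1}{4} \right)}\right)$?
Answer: $-50 + \frac{5 \sqrt{17}}{4} \approx -44.846$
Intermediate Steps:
$5 \left(-10 + O{\left(-1,\frac{1}{4} \right)}\right) = 5 \left(-10 + \sqrt{\left(-1\right)^{2} + \left(\frac{1}{4}\right)^{2}}\right) = 5 \left(-10 + \sqrt{1 + \left(\frac{1}{4}\right)^{2}}\right) = 5 \left(-10 + \sqrt{1 + \frac{1}{16}}\right) = 5 \left(-10 + \sqrt{\frac{17}{16}}\right) = 5 \left(-10 + \frac{\sqrt{17}}{4}\right) = -50 + \frac{5 \sqrt{17}}{4}$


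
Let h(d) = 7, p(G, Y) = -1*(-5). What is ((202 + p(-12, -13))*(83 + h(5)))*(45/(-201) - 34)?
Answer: -42718590/67 ≈ -6.3759e+5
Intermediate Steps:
p(G, Y) = 5
((202 + p(-12, -13))*(83 + h(5)))*(45/(-201) - 34) = ((202 + 5)*(83 + 7))*(45/(-201) - 34) = (207*90)*(45*(-1/201) - 34) = 18630*(-15/67 - 34) = 18630*(-2293/67) = -42718590/67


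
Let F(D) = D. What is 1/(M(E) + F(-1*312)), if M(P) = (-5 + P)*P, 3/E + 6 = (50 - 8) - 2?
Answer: -1156/361173 ≈ -0.0032007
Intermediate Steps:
E = 3/34 (E = 3/(-6 + ((50 - 8) - 2)) = 3/(-6 + (42 - 2)) = 3/(-6 + 40) = 3/34 ≈ 0.088235)
M(P) = P*(-5 + P)
1/(M(E) + F(-1*312)) = 1/(3*(-5 + 3/34)/34 - 1*312) = 1/((3/34)*(-167/34) - 312) = 1/(-501/1156 - 312) = 1/(-361173/1156) = -1156/361173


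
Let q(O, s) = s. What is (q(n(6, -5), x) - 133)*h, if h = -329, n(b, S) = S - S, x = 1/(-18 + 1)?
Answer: 744198/17 ≈ 43776.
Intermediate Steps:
x = -1/17 (x = 1/(-17) = -1/17 ≈ -0.058824)
n(b, S) = 0
(q(n(6, -5), x) - 133)*h = (-1/17 - 133)*(-329) = -2262/17*(-329) = 744198/17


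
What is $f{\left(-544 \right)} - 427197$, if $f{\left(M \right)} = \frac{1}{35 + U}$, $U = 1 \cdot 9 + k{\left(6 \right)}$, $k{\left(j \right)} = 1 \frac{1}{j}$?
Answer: $- \frac{113207199}{265} \approx -4.272 \cdot 10^{5}$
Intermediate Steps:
$k{\left(j \right)} = \frac{1}{j}$
$U = \frac{55}{6}$ ($U = 1 \cdot 9 + \frac{1}{6} = 9 + \frac{1}{6} = \frac{55}{6} \approx 9.1667$)
$f{\left(M \right)} = \frac{6}{265}$ ($f{\left(M \right)} = \frac{1}{35 + \frac{55}{6}} = \frac{1}{\frac{265}{6}} = \frac{6}{265}$)
$f{\left(-544 \right)} - 427197 = \frac{6}{265} - 427197 = - \frac{113207199}{265}$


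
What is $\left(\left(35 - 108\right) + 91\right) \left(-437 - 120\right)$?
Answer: $-10026$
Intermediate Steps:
$\left(\left(35 - 108\right) + 91\right) \left(-437 - 120\right) = \left(\left(35 - 108\right) + 91\right) \left(-557\right) = \left(-73 + 91\right) \left(-557\right) = 18 \left(-557\right) = -10026$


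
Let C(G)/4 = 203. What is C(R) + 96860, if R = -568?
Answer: 97672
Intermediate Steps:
C(G) = 812 (C(G) = 4*203 = 812)
C(R) + 96860 = 812 + 96860 = 97672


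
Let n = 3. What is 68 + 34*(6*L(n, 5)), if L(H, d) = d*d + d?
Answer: 6188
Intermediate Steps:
L(H, d) = d + d**2 (L(H, d) = d**2 + d = d + d**2)
68 + 34*(6*L(n, 5)) = 68 + 34*(6*(5*(1 + 5))) = 68 + 34*(6*(5*6)) = 68 + 34*(6*30) = 68 + 34*180 = 68 + 6120 = 6188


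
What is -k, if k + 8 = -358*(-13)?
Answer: -4646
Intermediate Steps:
k = 4646 (k = -8 - 358*(-13) = -8 + 4654 = 4646)
-k = -1*4646 = -4646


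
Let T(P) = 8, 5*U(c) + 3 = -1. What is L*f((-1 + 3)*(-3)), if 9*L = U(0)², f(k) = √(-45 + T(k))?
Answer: 16*I*√37/225 ≈ 0.43255*I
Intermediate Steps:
U(c) = -⅘ (U(c) = -⅗ + (⅕)*(-1) = -⅗ - ⅕ = -⅘)
f(k) = I*√37 (f(k) = √(-45 + 8) = √(-37) = I*√37)
L = 16/225 (L = (-⅘)²/9 = (⅑)*(16/25) = 16/225 ≈ 0.071111)
L*f((-1 + 3)*(-3)) = 16*(I*√37)/225 = 16*I*√37/225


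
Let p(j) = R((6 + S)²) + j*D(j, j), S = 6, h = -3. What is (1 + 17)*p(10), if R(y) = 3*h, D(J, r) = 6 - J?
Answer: -882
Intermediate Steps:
R(y) = -9 (R(y) = 3*(-3) = -9)
p(j) = -9 + j*(6 - j)
(1 + 17)*p(10) = (1 + 17)*(-9 - 1*10*(-6 + 10)) = 18*(-9 - 1*10*4) = 18*(-9 - 40) = 18*(-49) = -882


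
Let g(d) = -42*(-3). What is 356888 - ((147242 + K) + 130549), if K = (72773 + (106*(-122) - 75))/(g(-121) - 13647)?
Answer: 356510101/4507 ≈ 79101.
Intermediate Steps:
g(d) = 126
K = -19922/4507 (K = (72773 + (106*(-122) - 75))/(126 - 13647) = (72773 + (-12932 - 75))/(-13521) = (72773 - 13007)*(-1/13521) = 59766*(-1/13521) = -19922/4507 ≈ -4.4202)
356888 - ((147242 + K) + 130549) = 356888 - ((147242 - 19922/4507) + 130549) = 356888 - (663599772/4507 + 130549) = 356888 - 1*1251984115/4507 = 356888 - 1251984115/4507 = 356510101/4507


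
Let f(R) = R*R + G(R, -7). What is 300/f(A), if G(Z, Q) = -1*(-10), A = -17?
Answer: 300/299 ≈ 1.0033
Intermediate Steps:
G(Z, Q) = 10
f(R) = 10 + R² (f(R) = R*R + 10 = R² + 10 = 10 + R²)
300/f(A) = 300/(10 + (-17)²) = 300/(10 + 289) = 300/299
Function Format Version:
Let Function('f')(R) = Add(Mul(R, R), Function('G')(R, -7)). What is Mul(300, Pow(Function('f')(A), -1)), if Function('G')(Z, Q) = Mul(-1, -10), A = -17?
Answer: Rational(300, 299) ≈ 1.0033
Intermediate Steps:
Function('G')(Z, Q) = 10
Function('f')(R) = Add(10, Pow(R, 2)) (Function('f')(R) = Add(Mul(R, R), 10) = Add(Pow(R, 2), 10) = Add(10, Pow(R, 2)))
Mul(300, Pow(Function('f')(A), -1)) = Mul(300, Pow(Add(10, Pow(-17, 2)), -1)) = Mul(300, Pow(Add(10, 289), -1)) = Mul(300, Pow(299, -1)) = Mul(300, Rational(1, 299)) = Rational(300, 299)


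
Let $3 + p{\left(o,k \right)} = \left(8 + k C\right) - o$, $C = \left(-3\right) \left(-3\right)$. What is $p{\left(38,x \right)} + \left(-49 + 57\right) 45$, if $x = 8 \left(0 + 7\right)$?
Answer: $831$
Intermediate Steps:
$C = 9$
$x = 56$ ($x = 8 \cdot 7 = 56$)
$p{\left(o,k \right)} = 5 - o + 9 k$ ($p{\left(o,k \right)} = -3 - \left(-8 + o - k 9\right) = -3 - \left(-8 + o - 9 k\right) = -3 + \left(8 - o + 9 k\right) = 5 - o + 9 k$)
$p{\left(38,x \right)} + \left(-49 + 57\right) 45 = \left(5 - 38 + 9 \cdot 56\right) + \left(-49 + 57\right) 45 = \left(5 - 38 + 504\right) + 8 \cdot 45 = 471 + 360 = 831$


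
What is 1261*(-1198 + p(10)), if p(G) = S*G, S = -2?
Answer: -1535898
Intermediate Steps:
p(G) = -2*G
1261*(-1198 + p(10)) = 1261*(-1198 - 2*10) = 1261*(-1198 - 20) = 1261*(-1218) = -1535898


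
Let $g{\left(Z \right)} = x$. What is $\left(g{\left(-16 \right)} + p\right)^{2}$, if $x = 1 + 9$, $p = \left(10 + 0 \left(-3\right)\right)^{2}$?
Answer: $12100$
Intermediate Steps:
$p = 100$ ($p = \left(10 + 0\right)^{2} = 10^{2} = 100$)
$x = 10$
$g{\left(Z \right)} = 10$
$\left(g{\left(-16 \right)} + p\right)^{2} = \left(10 + 100\right)^{2} = 110^{2} = 12100$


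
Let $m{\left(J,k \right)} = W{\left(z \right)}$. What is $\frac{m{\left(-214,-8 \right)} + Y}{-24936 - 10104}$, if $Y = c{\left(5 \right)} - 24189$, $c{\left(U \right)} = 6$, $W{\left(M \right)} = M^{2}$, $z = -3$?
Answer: $\frac{4029}{5840} \approx 0.6899$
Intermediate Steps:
$m{\left(J,k \right)} = 9$ ($m{\left(J,k \right)} = \left(-3\right)^{2} = 9$)
$Y = -24183$ ($Y = 6 - 24189 = -24183$)
$\frac{m{\left(-214,-8 \right)} + Y}{-24936 - 10104} = \frac{9 - 24183}{-24936 - 10104} = - \frac{24174}{-35040} = \left(-24174\right) \left(- \frac{1}{35040}\right) = \frac{4029}{5840}$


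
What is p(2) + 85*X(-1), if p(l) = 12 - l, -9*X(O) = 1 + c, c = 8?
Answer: -75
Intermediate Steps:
X(O) = -1 (X(O) = -(1 + 8)/9 = -⅑*9 = -1)
p(2) + 85*X(-1) = (12 - 1*2) + 85*(-1) = (12 - 2) - 85 = 10 - 85 = -75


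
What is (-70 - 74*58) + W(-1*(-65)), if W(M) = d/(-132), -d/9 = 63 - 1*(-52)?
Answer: -191583/44 ≈ -4354.2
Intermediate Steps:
d = -1035 (d = -9*(63 - 1*(-52)) = -9*(63 + 52) = -9*115 = -1035)
W(M) = 345/44 (W(M) = -1035/(-132) = -1035*(-1/132) = 345/44)
(-70 - 74*58) + W(-1*(-65)) = (-70 - 74*58) + 345/44 = (-70 - 4292) + 345/44 = -4362 + 345/44 = -191583/44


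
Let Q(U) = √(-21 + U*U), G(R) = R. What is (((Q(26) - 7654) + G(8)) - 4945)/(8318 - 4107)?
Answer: -12591/4211 + √655/4211 ≈ -2.9839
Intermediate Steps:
Q(U) = √(-21 + U²)
(((Q(26) - 7654) + G(8)) - 4945)/(8318 - 4107) = (((√(-21 + 26²) - 7654) + 8) - 4945)/(8318 - 4107) = (((√(-21 + 676) - 7654) + 8) - 4945)/4211 = (((√655 - 7654) + 8) - 4945)*(1/4211) = (((-7654 + √655) + 8) - 4945)*(1/4211) = ((-7646 + √655) - 4945)*(1/4211) = (-12591 + √655)*(1/4211) = -12591/4211 + √655/4211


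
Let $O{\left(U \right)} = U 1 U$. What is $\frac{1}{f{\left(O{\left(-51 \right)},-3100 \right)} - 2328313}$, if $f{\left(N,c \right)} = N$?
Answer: $- \frac{1}{2325712} \approx -4.2998 \cdot 10^{-7}$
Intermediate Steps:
$O{\left(U \right)} = U^{2}$ ($O{\left(U \right)} = U U = U^{2}$)
$\frac{1}{f{\left(O{\left(-51 \right)},-3100 \right)} - 2328313} = \frac{1}{\left(-51\right)^{2} - 2328313} = \frac{1}{2601 - 2328313} = \frac{1}{-2325712} = - \frac{1}{2325712}$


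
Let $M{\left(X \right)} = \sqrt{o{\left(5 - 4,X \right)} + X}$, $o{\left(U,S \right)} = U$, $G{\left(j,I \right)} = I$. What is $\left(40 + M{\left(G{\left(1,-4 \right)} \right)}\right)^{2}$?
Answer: $\left(40 + i \sqrt{3}\right)^{2} \approx 1597.0 + 138.56 i$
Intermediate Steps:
$M{\left(X \right)} = \sqrt{1 + X}$ ($M{\left(X \right)} = \sqrt{\left(5 - 4\right) + X} = \sqrt{1 + X}$)
$\left(40 + M{\left(G{\left(1,-4 \right)} \right)}\right)^{2} = \left(40 + \sqrt{1 - 4}\right)^{2} = \left(40 + \sqrt{-3}\right)^{2} = \left(40 + i \sqrt{3}\right)^{2}$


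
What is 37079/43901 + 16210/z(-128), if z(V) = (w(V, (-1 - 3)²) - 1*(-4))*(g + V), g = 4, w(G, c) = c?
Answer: -61967929/10887448 ≈ -5.6917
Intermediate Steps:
z(V) = 80 + 20*V (z(V) = ((-1 - 3)² - 1*(-4))*(4 + V) = ((-4)² + 4)*(4 + V) = (16 + 4)*(4 + V) = 20*(4 + V) = 80 + 20*V)
37079/43901 + 16210/z(-128) = 37079/43901 + 16210/(80 + 20*(-128)) = 37079*(1/43901) + 16210/(80 - 2560) = 37079/43901 + 16210/(-2480) = 37079/43901 + 16210*(-1/2480) = 37079/43901 - 1621/248 = -61967929/10887448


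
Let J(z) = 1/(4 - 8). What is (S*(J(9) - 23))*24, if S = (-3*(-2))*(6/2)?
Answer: -10044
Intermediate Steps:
S = 18 (S = 6*(6*(½)) = 6*3 = 18)
J(z) = -¼ (J(z) = 1/(-4) = -¼)
(S*(J(9) - 23))*24 = (18*(-¼ - 23))*24 = (18*(-93/4))*24 = -837/2*24 = -10044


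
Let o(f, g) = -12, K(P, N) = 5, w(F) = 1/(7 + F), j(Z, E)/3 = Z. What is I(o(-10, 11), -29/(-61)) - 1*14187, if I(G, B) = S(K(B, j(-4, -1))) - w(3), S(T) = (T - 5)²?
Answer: -141871/10 ≈ -14187.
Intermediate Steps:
j(Z, E) = 3*Z
S(T) = (-5 + T)²
I(G, B) = -⅒ (I(G, B) = (-5 + 5)² - 1/(7 + 3) = 0² - 1/10 = 0 - 1*⅒ = 0 - ⅒ = -⅒)
I(o(-10, 11), -29/(-61)) - 1*14187 = -⅒ - 1*14187 = -⅒ - 14187 = -141871/10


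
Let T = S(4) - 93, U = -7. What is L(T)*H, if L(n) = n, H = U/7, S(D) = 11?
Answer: 82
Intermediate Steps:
H = -1 (H = -7/7 = -7*⅐ = -1)
T = -82 (T = 11 - 93 = -82)
L(T)*H = -82*(-1) = 82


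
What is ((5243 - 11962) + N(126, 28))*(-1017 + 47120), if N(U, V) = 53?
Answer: -307322598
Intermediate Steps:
((5243 - 11962) + N(126, 28))*(-1017 + 47120) = ((5243 - 11962) + 53)*(-1017 + 47120) = (-6719 + 53)*46103 = -6666*46103 = -307322598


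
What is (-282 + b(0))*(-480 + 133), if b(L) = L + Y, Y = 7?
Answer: 95425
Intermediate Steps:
b(L) = 7 + L (b(L) = L + 7 = 7 + L)
(-282 + b(0))*(-480 + 133) = (-282 + (7 + 0))*(-480 + 133) = (-282 + 7)*(-347) = -275*(-347) = 95425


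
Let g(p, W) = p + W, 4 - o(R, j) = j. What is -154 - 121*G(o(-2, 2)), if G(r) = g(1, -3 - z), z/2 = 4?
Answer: 1056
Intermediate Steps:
z = 8 (z = 2*4 = 8)
o(R, j) = 4 - j
g(p, W) = W + p
G(r) = -10 (G(r) = (-3 - 1*8) + 1 = (-3 - 8) + 1 = -11 + 1 = -10)
-154 - 121*G(o(-2, 2)) = -154 - 121*(-10) = -154 + 1210 = 1056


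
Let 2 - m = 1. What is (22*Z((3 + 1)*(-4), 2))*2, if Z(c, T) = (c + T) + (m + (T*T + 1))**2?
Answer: 968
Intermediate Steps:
m = 1 (m = 2 - 1*1 = 2 - 1 = 1)
Z(c, T) = T + c + (2 + T**2)**2 (Z(c, T) = (c + T) + (1 + (T*T + 1))**2 = (T + c) + (1 + (T**2 + 1))**2 = (T + c) + (1 + (1 + T**2))**2 = (T + c) + (2 + T**2)**2 = T + c + (2 + T**2)**2)
(22*Z((3 + 1)*(-4), 2))*2 = (22*(2 + (3 + 1)*(-4) + (2 + 2**2)**2))*2 = (22*(2 + 4*(-4) + (2 + 4)**2))*2 = (22*(2 - 16 + 6**2))*2 = (22*(2 - 16 + 36))*2 = (22*22)*2 = 484*2 = 968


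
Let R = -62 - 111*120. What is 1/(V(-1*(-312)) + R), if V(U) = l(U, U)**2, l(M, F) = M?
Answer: 1/83962 ≈ 1.1910e-5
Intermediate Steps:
V(U) = U**2
R = -13382 (R = -62 - 13320 = -13382)
1/(V(-1*(-312)) + R) = 1/((-1*(-312))**2 - 13382) = 1/(312**2 - 13382) = 1/(97344 - 13382) = 1/83962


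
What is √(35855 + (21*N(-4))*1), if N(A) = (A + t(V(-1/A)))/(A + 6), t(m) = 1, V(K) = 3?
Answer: √143294/2 ≈ 189.27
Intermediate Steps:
N(A) = (1 + A)/(6 + A) (N(A) = (A + 1)/(A + 6) = (1 + A)/(6 + A))
√(35855 + (21*N(-4))*1) = √(35855 + (21*((1 - 4)/(6 - 4)))*1) = √(35855 + (21*(-3/2))*1) = √(35855 - 63/2*1) = √(35855 - 63/2) = √(71647/2) = √143294/2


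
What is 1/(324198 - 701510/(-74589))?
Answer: 74589/24182306132 ≈ 3.0844e-6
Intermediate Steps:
1/(324198 - 701510/(-74589)) = 1/(324198 - 701510*(-1/74589)) = 1/(324198 + 701510/74589) = 1/(24182306132/74589) = 74589/24182306132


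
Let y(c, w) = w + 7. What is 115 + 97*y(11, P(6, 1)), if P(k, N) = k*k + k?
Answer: 4868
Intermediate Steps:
P(k, N) = k + k**2 (P(k, N) = k**2 + k = k + k**2)
y(c, w) = 7 + w
115 + 97*y(11, P(6, 1)) = 115 + 97*(7 + 6*(1 + 6)) = 115 + 97*(7 + 6*7) = 115 + 97*(7 + 42) = 115 + 97*49 = 115 + 4753 = 4868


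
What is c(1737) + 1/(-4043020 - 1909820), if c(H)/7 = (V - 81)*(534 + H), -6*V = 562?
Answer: -16529107959841/5952840 ≈ -2.7767e+6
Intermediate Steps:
V = -281/3 (V = -⅙*562 = -281/3 ≈ -93.667)
c(H) = -652904 - 3668*H/3 (c(H) = 7*((-281/3 - 81)*(534 + H)) = 7*(-524*(534 + H)/3) = 7*(-93272 - 524*H/3) = -652904 - 3668*H/3)
c(1737) + 1/(-4043020 - 1909820) = (-652904 - 3668/3*1737) + 1/(-4043020 - 1909820) = (-652904 - 2123772) + 1/(-5952840) = -2776676 - 1/5952840 = -16529107959841/5952840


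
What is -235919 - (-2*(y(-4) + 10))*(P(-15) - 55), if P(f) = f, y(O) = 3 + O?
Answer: -237179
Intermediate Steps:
-235919 - (-2*(y(-4) + 10))*(P(-15) - 55) = -235919 - (-2*((3 - 4) + 10))*(-15 - 55) = -235919 - (-2*(-1 + 10))*(-70) = -235919 - (-2*9)*(-70) = -235919 - (-18)*(-70) = -235919 - 1*1260 = -235919 - 1260 = -237179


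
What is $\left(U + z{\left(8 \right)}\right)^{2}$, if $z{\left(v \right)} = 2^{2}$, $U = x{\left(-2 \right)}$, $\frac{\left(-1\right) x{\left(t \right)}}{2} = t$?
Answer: $64$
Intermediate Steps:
$x{\left(t \right)} = - 2 t$
$U = 4$ ($U = \left(-2\right) \left(-2\right) = 4$)
$z{\left(v \right)} = 4$
$\left(U + z{\left(8 \right)}\right)^{2} = \left(4 + 4\right)^{2} = 8^{2} = 64$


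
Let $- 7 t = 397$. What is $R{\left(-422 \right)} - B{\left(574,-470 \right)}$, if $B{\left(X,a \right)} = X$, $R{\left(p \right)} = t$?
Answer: $- \frac{4415}{7} \approx -630.71$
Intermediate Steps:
$t = - \frac{397}{7}$ ($t = \left(- \frac{1}{7}\right) 397 = - \frac{397}{7} \approx -56.714$)
$R{\left(p \right)} = - \frac{397}{7}$
$R{\left(-422 \right)} - B{\left(574,-470 \right)} = - \frac{397}{7} - 574 = - \frac{4415}{7}$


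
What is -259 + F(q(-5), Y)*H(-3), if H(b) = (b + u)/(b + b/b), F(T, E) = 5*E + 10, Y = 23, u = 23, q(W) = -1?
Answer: -1509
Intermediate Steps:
F(T, E) = 10 + 5*E
H(b) = (23 + b)/(1 + b) (H(b) = (b + 23)/(b + b/b) = (23 + b)/(b + 1) = (23 + b)/(1 + b))
-259 + F(q(-5), Y)*H(-3) = -259 + (10 + 5*23)*((23 - 3)/(1 - 3)) = -259 + (10 + 115)*(20/(-2)) = -259 + 125*(-½*20) = -259 + 125*(-10) = -259 - 1250 = -1509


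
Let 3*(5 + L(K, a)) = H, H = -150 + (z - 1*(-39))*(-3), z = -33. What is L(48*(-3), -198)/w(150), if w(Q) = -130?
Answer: 61/130 ≈ 0.46923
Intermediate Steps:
H = -168 (H = -150 + (-33 - 1*(-39))*(-3) = -150 + (-33 + 39)*(-3) = -150 + 6*(-3) = -150 - 18 = -168)
L(K, a) = -61 (L(K, a) = -5 + (⅓)*(-168) = -5 - 56 = -61)
L(48*(-3), -198)/w(150) = -61/(-130) = -61*(-1/130) = 61/130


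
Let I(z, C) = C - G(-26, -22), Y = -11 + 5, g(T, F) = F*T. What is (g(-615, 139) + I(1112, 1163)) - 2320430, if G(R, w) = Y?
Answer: -2404746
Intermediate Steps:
Y = -6
G(R, w) = -6
I(z, C) = 6 + C (I(z, C) = C - 1*(-6) = C + 6 = 6 + C)
(g(-615, 139) + I(1112, 1163)) - 2320430 = (139*(-615) + (6 + 1163)) - 2320430 = (-85485 + 1169) - 2320430 = -84316 - 2320430 = -2404746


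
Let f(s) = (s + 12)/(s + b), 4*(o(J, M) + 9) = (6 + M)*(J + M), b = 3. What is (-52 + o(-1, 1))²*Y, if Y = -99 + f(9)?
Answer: -1447469/4 ≈ -3.6187e+5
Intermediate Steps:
o(J, M) = -9 + (6 + M)*(J + M)/4 (o(J, M) = -9 + ((6 + M)*(J + M))/4 = -9 + (6 + M)*(J + M)/4)
f(s) = (12 + s)/(3 + s) (f(s) = (s + 12)/(s + 3) = (12 + s)/(3 + s))
Y = -389/4 (Y = -99 + (12 + 9)/(3 + 9) = -99 + 21/12 = -99 + (1/12)*21 = -99 + 7/4 = -389/4 ≈ -97.250)
(-52 + o(-1, 1))²*Y = (-52 + (-9 + (¼)*1² + (3/2)*(-1) + (3/2)*1 + (¼)*(-1)*1))²*(-389/4) = (-52 + (-9 + (¼)*1 - 3/2 + 3/2 - ¼))²*(-389/4) = (-52 + (-9 + ¼ - 3/2 + 3/2 - ¼))²*(-389/4) = (-52 - 9)²*(-389/4) = (-61)²*(-389/4) = 3721*(-389/4) = -1447469/4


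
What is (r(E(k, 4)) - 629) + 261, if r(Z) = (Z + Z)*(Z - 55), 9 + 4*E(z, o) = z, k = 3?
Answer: -397/2 ≈ -198.50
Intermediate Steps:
E(z, o) = -9/4 + z/4
r(Z) = 2*Z*(-55 + Z) (r(Z) = (2*Z)*(-55 + Z) = 2*Z*(-55 + Z))
(r(E(k, 4)) - 629) + 261 = (2*(-9/4 + (¼)*3)*(-55 + (-9/4 + (¼)*3)) - 629) + 261 = (2*(-9/4 + ¾)*(-55 + (-9/4 + ¾)) - 629) + 261 = (2*(-3/2)*(-55 - 3/2) - 629) + 261 = (2*(-3/2)*(-113/2) - 629) + 261 = (339/2 - 629) + 261 = -919/2 + 261 = -397/2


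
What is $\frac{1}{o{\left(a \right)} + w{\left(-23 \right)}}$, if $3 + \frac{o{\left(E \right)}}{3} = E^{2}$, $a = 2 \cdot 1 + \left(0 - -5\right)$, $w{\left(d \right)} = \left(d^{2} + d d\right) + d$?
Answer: $\frac{1}{1173} \approx 0.00085251$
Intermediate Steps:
$w{\left(d \right)} = d + 2 d^{2}$ ($w{\left(d \right)} = \left(d^{2} + d^{2}\right) + d = 2 d^{2} + d = d + 2 d^{2}$)
$a = 7$ ($a = 2 + \left(0 + 5\right) = 2 + 5 = 7$)
$o{\left(E \right)} = -9 + 3 E^{2}$
$\frac{1}{o{\left(a \right)} + w{\left(-23 \right)}} = \frac{1}{\left(-9 + 3 \cdot 7^{2}\right) - 23 \left(1 + 2 \left(-23\right)\right)} = \frac{1}{\left(-9 + 3 \cdot 49\right) - 23 \left(1 - 46\right)} = \frac{1}{\left(-9 + 147\right) - -1035} = \frac{1}{138 + 1035} = \frac{1}{1173}$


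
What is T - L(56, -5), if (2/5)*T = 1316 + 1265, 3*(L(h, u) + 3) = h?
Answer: 38621/6 ≈ 6436.8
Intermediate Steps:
L(h, u) = -3 + h/3
T = 12905/2 (T = 5*(1316 + 1265)/2 = (5/2)*2581 = 12905/2 ≈ 6452.5)
T - L(56, -5) = 12905/2 - (-3 + (⅓)*56) = 12905/2 - (-3 + 56/3) = 12905/2 - 1*47/3 = 12905/2 - 47/3 = 38621/6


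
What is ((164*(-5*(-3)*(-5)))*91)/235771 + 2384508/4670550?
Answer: -777591463222/183530040675 ≈ -4.2369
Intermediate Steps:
((164*(-5*(-3)*(-5)))*91)/235771 + 2384508/4670550 = ((164*(15*(-5)))*91)*(1/235771) + 2384508*(1/4670550) = ((164*(-75))*91)*(1/235771) + 397418/778425 = -12300*91*(1/235771) + 397418/778425 = -1119300*1/235771 + 397418/778425 = -1119300/235771 + 397418/778425 = -777591463222/183530040675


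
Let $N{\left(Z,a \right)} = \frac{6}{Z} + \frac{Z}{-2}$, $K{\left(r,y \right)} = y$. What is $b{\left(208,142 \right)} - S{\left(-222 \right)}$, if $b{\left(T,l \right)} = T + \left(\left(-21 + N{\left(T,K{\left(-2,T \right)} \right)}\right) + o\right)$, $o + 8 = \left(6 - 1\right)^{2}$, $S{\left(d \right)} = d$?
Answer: $\frac{33491}{104} \approx 322.03$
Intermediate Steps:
$N{\left(Z,a \right)} = \frac{6}{Z} - \frac{Z}{2}$ ($N{\left(Z,a \right)} = \frac{6}{Z} + Z \left(- \frac{1}{2}\right) = \frac{6}{Z} - \frac{Z}{2}$)
$o = 17$ ($o = -8 + \left(6 - 1\right)^{2} = -8 + 5^{2} = -8 + 25 = 17$)
$b{\left(T,l \right)} = -4 + \frac{T}{2} + \frac{6}{T}$ ($b{\left(T,l \right)} = T - \left(4 + \frac{T}{2} - \frac{6}{T}\right) = -4 + \frac{T}{2} + \frac{6}{T}$)
$b{\left(208,142 \right)} - S{\left(-222 \right)} = \left(-4 + \frac{1}{2} \cdot 208 + \frac{6}{208}\right) - -222 = \left(-4 + 104 + 6 \cdot \frac{1}{208}\right) + 222 = \left(-4 + 104 + \frac{3}{104}\right) + 222 = \frac{10403}{104} + 222 = \frac{33491}{104}$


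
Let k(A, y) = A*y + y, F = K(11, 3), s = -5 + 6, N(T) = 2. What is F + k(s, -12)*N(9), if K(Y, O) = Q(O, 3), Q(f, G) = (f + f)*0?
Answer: -48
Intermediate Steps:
s = 1
Q(f, G) = 0 (Q(f, G) = (2*f)*0 = 0)
K(Y, O) = 0
F = 0
k(A, y) = y + A*y
F + k(s, -12)*N(9) = 0 - 12*(1 + 1)*2 = 0 - 12*2*2 = 0 - 24*2 = 0 - 48 = -48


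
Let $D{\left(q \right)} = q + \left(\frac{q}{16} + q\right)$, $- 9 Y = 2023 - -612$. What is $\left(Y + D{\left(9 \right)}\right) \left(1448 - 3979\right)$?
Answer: $\frac{99941597}{144} \approx 6.9404 \cdot 10^{5}$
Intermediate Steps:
$Y = - \frac{2635}{9}$ ($Y = - \frac{2023 - -612}{9} = - \frac{2023 + 612}{9} = \left(- \frac{1}{9}\right) 2635 = - \frac{2635}{9} \approx -292.78$)
$D{\left(q \right)} = \frac{33 q}{16}$ ($D{\left(q \right)} = q + \left(q \frac{1}{16} + q\right) = q + \left(\frac{q}{16} + q\right) = q + \frac{17 q}{16} = \frac{33 q}{16}$)
$\left(Y + D{\left(9 \right)}\right) \left(1448 - 3979\right) = \left(- \frac{2635}{9} + \frac{33}{16} \cdot 9\right) \left(1448 - 3979\right) = \left(- \frac{2635}{9} + \frac{297}{16}\right) \left(-2531\right) = \left(- \frac{39487}{144}\right) \left(-2531\right) = \frac{99941597}{144}$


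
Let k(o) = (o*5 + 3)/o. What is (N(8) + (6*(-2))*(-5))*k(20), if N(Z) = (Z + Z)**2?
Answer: 8137/5 ≈ 1627.4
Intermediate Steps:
N(Z) = 4*Z**2 (N(Z) = (2*Z)**2 = 4*Z**2)
k(o) = (3 + 5*o)/o (k(o) = (5*o + 3)/o = (3 + 5*o)/o)
(N(8) + (6*(-2))*(-5))*k(20) = (4*8**2 + (6*(-2))*(-5))*(5 + 3/20) = (4*64 - 12*(-5))*(5 + 3*(1/20)) = (256 + 60)*(5 + 3/20) = 316*(103/20) = 8137/5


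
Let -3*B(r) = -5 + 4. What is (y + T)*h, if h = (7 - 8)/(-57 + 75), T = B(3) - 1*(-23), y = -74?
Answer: 76/27 ≈ 2.8148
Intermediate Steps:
B(r) = ⅓ (B(r) = -(-5 + 4)/3 = -⅓*(-1) = ⅓)
T = 70/3 (T = ⅓ - 1*(-23) = ⅓ + 23 = 70/3 ≈ 23.333)
h = -1/18 ≈ -0.055556
(y + T)*h = (-74 + 70/3)*(-1/18) = -152/3*(-1/18) = 76/27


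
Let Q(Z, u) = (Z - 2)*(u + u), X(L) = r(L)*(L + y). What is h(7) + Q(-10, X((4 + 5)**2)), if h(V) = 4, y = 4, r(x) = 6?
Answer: -12236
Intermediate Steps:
X(L) = 24 + 6*L (X(L) = 6*(L + 4) = 6*(4 + L) = 24 + 6*L)
Q(Z, u) = 2*u*(-2 + Z) (Q(Z, u) = (-2 + Z)*(2*u) = 2*u*(-2 + Z))
h(7) + Q(-10, X((4 + 5)**2)) = 4 + 2*(24 + 6*(4 + 5)**2)*(-2 - 10) = 4 + 2*(24 + 6*9**2)*(-12) = 4 + 2*(24 + 6*81)*(-12) = 4 + 2*(24 + 486)*(-12) = 4 + 2*510*(-12) = 4 - 12240 = -12236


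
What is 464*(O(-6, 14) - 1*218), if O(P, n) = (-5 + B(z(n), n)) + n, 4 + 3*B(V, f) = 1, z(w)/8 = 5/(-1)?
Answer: -97440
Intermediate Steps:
z(w) = -40 (z(w) = 8*(5/(-1)) = 8*(5*(-1)) = 8*(-5) = -40)
B(V, f) = -1 (B(V, f) = -4/3 + (1/3)*1 = -4/3 + 1/3 = -1)
O(P, n) = -6 + n (O(P, n) = (-5 - 1) + n = -6 + n)
464*(O(-6, 14) - 1*218) = 464*((-6 + 14) - 1*218) = 464*(8 - 218) = 464*(-210) = -97440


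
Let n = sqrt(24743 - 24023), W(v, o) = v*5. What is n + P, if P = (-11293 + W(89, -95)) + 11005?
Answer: 157 + 12*sqrt(5) ≈ 183.83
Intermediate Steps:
W(v, o) = 5*v
n = 12*sqrt(5) (n = sqrt(720) = 12*sqrt(5) ≈ 26.833)
P = 157 (P = (-11293 + 5*89) + 11005 = (-11293 + 445) + 11005 = -10848 + 11005 = 157)
n + P = 12*sqrt(5) + 157 = 157 + 12*sqrt(5)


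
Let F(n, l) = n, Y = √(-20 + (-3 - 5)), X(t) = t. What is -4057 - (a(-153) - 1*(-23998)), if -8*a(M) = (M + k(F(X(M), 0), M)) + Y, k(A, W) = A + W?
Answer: -224899/8 + I*√7/4 ≈ -28112.0 + 0.66144*I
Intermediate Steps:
Y = 2*I*√7 (Y = √(-20 - 8) = √(-28) = 2*I*√7 ≈ 5.2915*I)
a(M) = -3*M/8 - I*√7/4 (a(M) = -((M + (M + M)) + 2*I*√7)/8 = -((M + 2*M) + 2*I*√7)/8 = -(3*M + 2*I*√7)/8 = -3*M/8 - I*√7/4)
-4057 - (a(-153) - 1*(-23998)) = -4057 - ((-3/8*(-153) - I*√7/4) - 1*(-23998)) = -4057 - ((459/8 - I*√7/4) + 23998) = -4057 - (192443/8 - I*√7/4) = -4057 + (-192443/8 + I*√7/4) = -224899/8 + I*√7/4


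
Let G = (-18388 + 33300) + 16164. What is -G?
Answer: -31076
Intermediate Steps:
G = 31076 (G = 14912 + 16164 = 31076)
-G = -1*31076 = -31076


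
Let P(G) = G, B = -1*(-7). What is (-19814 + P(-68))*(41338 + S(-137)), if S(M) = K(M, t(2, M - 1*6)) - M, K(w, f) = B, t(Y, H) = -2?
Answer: -824745124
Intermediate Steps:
B = 7
K(w, f) = 7
S(M) = 7 - M
(-19814 + P(-68))*(41338 + S(-137)) = (-19814 - 68)*(41338 + (7 - 1*(-137))) = -19882*(41338 + (7 + 137)) = -19882*(41338 + 144) = -19882*41482 = -824745124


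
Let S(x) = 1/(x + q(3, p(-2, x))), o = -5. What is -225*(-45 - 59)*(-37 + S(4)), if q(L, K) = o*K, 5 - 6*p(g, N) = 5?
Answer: -859950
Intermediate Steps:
p(g, N) = 0 (p(g, N) = 5/6 - 1/6*5 = 5/6 - 5/6 = 0)
q(L, K) = -5*K
S(x) = 1/x (S(x) = 1/(x - 5*0) = 1/(x + 0) = 1/x)
-225*(-45 - 59)*(-37 + S(4)) = -225*(-45 - 59)*(-37 + 1/4) = -(-23400)*(-37 + 1/4) = -(-23400)*(-147)/4 = -225*3822 = -859950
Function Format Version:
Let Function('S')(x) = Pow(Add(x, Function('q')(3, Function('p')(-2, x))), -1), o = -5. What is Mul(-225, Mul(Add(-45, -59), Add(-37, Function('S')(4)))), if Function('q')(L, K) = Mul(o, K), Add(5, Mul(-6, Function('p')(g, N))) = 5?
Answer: -859950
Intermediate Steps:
Function('p')(g, N) = 0 (Function('p')(g, N) = Add(Rational(5, 6), Mul(Rational(-1, 6), 5)) = Add(Rational(5, 6), Rational(-5, 6)) = 0)
Function('q')(L, K) = Mul(-5, K)
Function('S')(x) = Pow(x, -1) (Function('S')(x) = Pow(Add(x, Mul(-5, 0)), -1) = Pow(Add(x, 0), -1) = Pow(x, -1))
Mul(-225, Mul(Add(-45, -59), Add(-37, Function('S')(4)))) = Mul(-225, Mul(Add(-45, -59), Add(-37, Pow(4, -1)))) = Mul(-225, Mul(-104, Add(-37, Rational(1, 4)))) = Mul(-225, Mul(-104, Rational(-147, 4))) = Mul(-225, 3822) = -859950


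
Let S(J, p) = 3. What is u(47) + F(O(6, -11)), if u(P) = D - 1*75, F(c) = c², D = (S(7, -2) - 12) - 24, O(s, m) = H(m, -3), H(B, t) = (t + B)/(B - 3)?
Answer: -107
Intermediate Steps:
H(B, t) = (B + t)/(-3 + B)
O(s, m) = 1 (O(s, m) = (m - 3)/(-3 + m) = (-3 + m)/(-3 + m) = 1)
D = -33 (D = (3 - 12) - 24 = -9 - 24 = -33)
u(P) = -108 (u(P) = -33 - 1*75 = -33 - 75 = -108)
u(47) + F(O(6, -11)) = -108 + 1² = -108 + 1 = -107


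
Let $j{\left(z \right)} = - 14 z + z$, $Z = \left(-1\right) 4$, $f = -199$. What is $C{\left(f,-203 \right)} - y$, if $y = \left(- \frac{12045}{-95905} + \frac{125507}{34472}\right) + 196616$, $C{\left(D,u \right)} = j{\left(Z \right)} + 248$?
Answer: $- \frac{129808088613327}{661207432} \approx -1.9632 \cdot 10^{5}$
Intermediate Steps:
$Z = -4$
$j{\left(z \right)} = - 13 z$
$C{\left(D,u \right)} = 300$ ($C{\left(D,u \right)} = \left(-13\right) \left(-4\right) + 248 = 52 + 248 = 300$)
$y = \frac{130006450842927}{661207432}$ ($y = \left(\left(-12045\right) \left(- \frac{1}{95905}\right) + 125507 \cdot \frac{1}{34472}\right) + 196616 = \left(\frac{2409}{19181} + \frac{125507}{34472}\right) + 196616 = \frac{2490392815}{661207432} + 196616 = \frac{130006450842927}{661207432} \approx 1.9662 \cdot 10^{5}$)
$C{\left(f,-203 \right)} - y = 300 - \frac{130006450842927}{661207432} = - \frac{129808088613327}{661207432}$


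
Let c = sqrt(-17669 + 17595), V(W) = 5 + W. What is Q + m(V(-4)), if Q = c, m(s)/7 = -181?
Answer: -1267 + I*sqrt(74) ≈ -1267.0 + 8.6023*I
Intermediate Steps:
m(s) = -1267 (m(s) = 7*(-181) = -1267)
c = I*sqrt(74) (c = sqrt(-74) = I*sqrt(74) ≈ 8.6023*I)
Q = I*sqrt(74) ≈ 8.6023*I
Q + m(V(-4)) = I*sqrt(74) - 1267 = -1267 + I*sqrt(74)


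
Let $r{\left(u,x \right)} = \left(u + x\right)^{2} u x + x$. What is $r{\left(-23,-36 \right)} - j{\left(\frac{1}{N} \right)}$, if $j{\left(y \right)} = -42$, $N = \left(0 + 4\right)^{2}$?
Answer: $2882274$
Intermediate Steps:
$r{\left(u,x \right)} = x + u x \left(u + x\right)^{2}$ ($r{\left(u,x \right)} = u \left(u + x\right)^{2} x + x = u x \left(u + x\right)^{2} + x = x + u x \left(u + x\right)^{2}$)
$N = 16$ ($N = 4^{2} = 16$)
$r{\left(-23,-36 \right)} - j{\left(\frac{1}{N} \right)} = - 36 \left(1 - 23 \left(-23 - 36\right)^{2}\right) - -42 = - 36 \left(1 - 23 \left(-59\right)^{2}\right) + 42 = - 36 \left(1 - 80063\right) + 42 = \left(-36\right) \left(-80062\right) + 42 = 2882232 + 42 = 2882274$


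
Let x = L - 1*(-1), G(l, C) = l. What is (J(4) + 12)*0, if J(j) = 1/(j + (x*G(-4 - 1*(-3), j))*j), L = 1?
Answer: 0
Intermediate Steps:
x = 2 (x = 1 - 1*(-1) = 1 + 1 = 2)
J(j) = -1/j (J(j) = 1/(j + (2*(-4 - 1*(-3)))*j) = 1/(j + (2*(-4 + 3))*j) = 1/(j + (2*(-1))*j) = 1/(j - 2*j) = 1/(-j) = -1/j)
(J(4) + 12)*0 = (-1/4 + 12)*0 = (-1*¼ + 12)*0 = (-¼ + 12)*0 = (47/4)*0 = 0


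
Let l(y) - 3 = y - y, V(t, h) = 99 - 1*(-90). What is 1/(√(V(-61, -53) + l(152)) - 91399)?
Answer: -91399/8353777009 - 8*√3/8353777009 ≈ -1.0943e-5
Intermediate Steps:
V(t, h) = 189 (V(t, h) = 99 + 90 = 189)
l(y) = 3 (l(y) = 3 + (y - y) = 3 + 0 = 3)
1/(√(V(-61, -53) + l(152)) - 91399) = 1/(√(189 + 3) - 91399) = 1/(√192 - 91399) = 1/(8*√3 - 91399) = 1/(-91399 + 8*√3)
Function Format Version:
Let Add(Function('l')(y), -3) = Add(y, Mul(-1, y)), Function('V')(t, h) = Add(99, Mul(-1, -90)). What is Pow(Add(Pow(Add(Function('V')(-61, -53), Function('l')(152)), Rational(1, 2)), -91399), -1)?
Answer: Add(Rational(-91399, 8353777009), Mul(Rational(-8, 8353777009), Pow(3, Rational(1, 2)))) ≈ -1.0943e-5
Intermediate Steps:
Function('V')(t, h) = 189 (Function('V')(t, h) = Add(99, 90) = 189)
Function('l')(y) = 3 (Function('l')(y) = Add(3, Add(y, Mul(-1, y))) = Add(3, 0) = 3)
Pow(Add(Pow(Add(Function('V')(-61, -53), Function('l')(152)), Rational(1, 2)), -91399), -1) = Pow(Add(Pow(Add(189, 3), Rational(1, 2)), -91399), -1) = Pow(Add(Pow(192, Rational(1, 2)), -91399), -1) = Pow(Add(Mul(8, Pow(3, Rational(1, 2))), -91399), -1) = Pow(Add(-91399, Mul(8, Pow(3, Rational(1, 2)))), -1)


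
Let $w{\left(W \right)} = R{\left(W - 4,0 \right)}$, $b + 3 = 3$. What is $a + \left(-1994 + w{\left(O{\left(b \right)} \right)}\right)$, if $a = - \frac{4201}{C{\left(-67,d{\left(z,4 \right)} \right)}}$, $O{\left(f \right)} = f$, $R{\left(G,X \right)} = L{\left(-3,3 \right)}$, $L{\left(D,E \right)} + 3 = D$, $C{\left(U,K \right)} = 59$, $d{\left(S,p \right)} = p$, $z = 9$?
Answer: $- \frac{122201}{59} \approx -2071.2$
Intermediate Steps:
$b = 0$ ($b = -3 + 3 = 0$)
$L{\left(D,E \right)} = -3 + D$
$R{\left(G,X \right)} = -6$ ($R{\left(G,X \right)} = -3 - 3 = -6$)
$w{\left(W \right)} = -6$
$a = - \frac{4201}{59} \approx -71.203$
$a + \left(-1994 + w{\left(O{\left(b \right)} \right)}\right) = - \frac{4201}{59} - 2000 = - \frac{122201}{59}$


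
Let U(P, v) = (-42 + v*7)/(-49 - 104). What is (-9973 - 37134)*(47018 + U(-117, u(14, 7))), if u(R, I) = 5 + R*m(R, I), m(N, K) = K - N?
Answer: -2215090293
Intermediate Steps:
u(R, I) = 5 + R*(I - R)
U(P, v) = 14/51 - 7*v/153 (U(P, v) = (-42 + 7*v)/(-153) = (-42 + 7*v)*(-1/153) = 14/51 - 7*v/153)
(-9973 - 37134)*(47018 + U(-117, u(14, 7))) = (-9973 - 37134)*(47018 + (14/51 - 7*(5 + 14*(7 - 1*14))/153)) = -47107*(47018 + (14/51 - 7*(5 + 14*(7 - 14))/153)) = -47107*(47018 + (14/51 - 7*(5 + 14*(-7))/153)) = -47107*(47018 + (14/51 - 7*(5 - 98)/153)) = -47107*(47018 + (14/51 - 7/153*(-93))) = -47107*(47018 + (14/51 + 217/51)) = -47107*(47018 + 77/17) = -47107*799383/17 = -2215090293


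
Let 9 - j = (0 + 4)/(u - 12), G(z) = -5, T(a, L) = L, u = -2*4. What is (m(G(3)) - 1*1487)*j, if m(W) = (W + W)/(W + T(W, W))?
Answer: -68356/5 ≈ -13671.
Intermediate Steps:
u = -8
m(W) = 1 (m(W) = (W + W)/(W + W) = (2*W)/((2*W)) = (2*W)*(1/(2*W)) = 1)
j = 46/5 (j = 9 - (0 + 4)/(-8 - 12) = 9 - 4/(-20) = 9 - 4*(-1)/20 = 9 - 1*(-⅕) = 9 + ⅕ = 46/5 ≈ 9.2000)
(m(G(3)) - 1*1487)*j = (1 - 1*1487)*(46/5) = (1 - 1487)*(46/5) = -1486*46/5 = -68356/5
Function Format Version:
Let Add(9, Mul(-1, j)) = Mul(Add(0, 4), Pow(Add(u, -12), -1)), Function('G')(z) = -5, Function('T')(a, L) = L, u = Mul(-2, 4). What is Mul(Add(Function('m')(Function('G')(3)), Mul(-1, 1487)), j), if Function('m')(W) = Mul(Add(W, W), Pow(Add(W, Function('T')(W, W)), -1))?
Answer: Rational(-68356, 5) ≈ -13671.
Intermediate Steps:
u = -8
Function('m')(W) = 1 (Function('m')(W) = Mul(Add(W, W), Pow(Add(W, W), -1)) = Mul(Mul(2, W), Pow(Mul(2, W), -1)) = Mul(Mul(2, W), Mul(Rational(1, 2), Pow(W, -1))) = 1)
j = Rational(46, 5) (j = Add(9, Mul(-1, Mul(Add(0, 4), Pow(Add(-8, -12), -1)))) = Add(9, Mul(-1, Mul(4, Pow(-20, -1)))) = Add(9, Mul(-1, Mul(4, Rational(-1, 20)))) = Add(9, Mul(-1, Rational(-1, 5))) = Add(9, Rational(1, 5)) = Rational(46, 5) ≈ 9.2000)
Mul(Add(Function('m')(Function('G')(3)), Mul(-1, 1487)), j) = Mul(Add(1, Mul(-1, 1487)), Rational(46, 5)) = Mul(Add(1, -1487), Rational(46, 5)) = Mul(-1486, Rational(46, 5)) = Rational(-68356, 5)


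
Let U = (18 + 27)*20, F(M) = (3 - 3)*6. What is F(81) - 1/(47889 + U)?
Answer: -1/48789 ≈ -2.0496e-5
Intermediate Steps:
F(M) = 0 (F(M) = 0*6 = 0)
U = 900 (U = 45*20 = 900)
F(81) - 1/(47889 + U) = 0 - 1/(47889 + 900) = 0 - 1/48789 = -1/48789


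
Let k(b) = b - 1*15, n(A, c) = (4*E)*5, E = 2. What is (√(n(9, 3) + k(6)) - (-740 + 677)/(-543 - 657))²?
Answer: 4960441/160000 - 21*√31/200 ≈ 30.418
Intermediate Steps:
n(A, c) = 40 (n(A, c) = (4*2)*5 = 8*5 = 40)
k(b) = -15 + b (k(b) = b - 15 = -15 + b)
(√(n(9, 3) + k(6)) - (-740 + 677)/(-543 - 657))² = (√(40 + (-15 + 6)) - (-740 + 677)/(-543 - 657))² = (√(40 - 9) - (-63)/(-1200))² = (√31 - (-63)*(-1)/1200)² = (√31 - 1*21/400)² = (√31 - 21/400)² = (-21/400 + √31)²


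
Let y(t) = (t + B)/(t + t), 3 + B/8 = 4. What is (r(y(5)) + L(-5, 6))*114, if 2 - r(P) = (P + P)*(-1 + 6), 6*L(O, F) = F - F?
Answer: -1254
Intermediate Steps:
B = 8 (B = -24 + 8*4 = -24 + 32 = 8)
L(O, F) = 0 (L(O, F) = (F - F)/6 = (⅙)*0 = 0)
y(t) = (8 + t)/(2*t) (y(t) = (t + 8)/(t + t) = (8 + t)/((2*t)) = (8 + t)*(1/(2*t)) = (8 + t)/(2*t))
r(P) = 2 - 10*P (r(P) = 2 - (P + P)*(-1 + 6) = 2 - 2*P*5 = 2 - 10*P)
(r(y(5)) + L(-5, 6))*114 = ((2 - 5*(8 + 5)/5) + 0)*114 = ((2 - 5*13/5) + 0)*114 = ((2 - 10*13/10) + 0)*114 = ((2 - 13) + 0)*114 = (-11 + 0)*114 = -11*114 = -1254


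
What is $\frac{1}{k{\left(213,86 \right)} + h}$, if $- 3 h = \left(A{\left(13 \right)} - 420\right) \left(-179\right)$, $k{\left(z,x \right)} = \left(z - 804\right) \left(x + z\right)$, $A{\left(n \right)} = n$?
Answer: $- \frac{3}{602980} \approx -4.9753 \cdot 10^{-6}$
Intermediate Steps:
$k{\left(z,x \right)} = \left(-804 + z\right) \left(x + z\right)$
$h = - \frac{72853}{3}$ ($h = - \frac{\left(13 - 420\right) \left(-179\right)}{3} = - \frac{\left(-407\right) \left(-179\right)}{3} = \left(- \frac{1}{3}\right) 72853 = - \frac{72853}{3} \approx -24284.0$)
$\frac{1}{k{\left(213,86 \right)} + h} = \frac{1}{\left(213^{2} - 69144 - 171252 + 86 \cdot 213\right) - \frac{72853}{3}} = \frac{1}{\left(45369 - 69144 - 171252 + 18318\right) - \frac{72853}{3}} = \frac{1}{-176709 - \frac{72853}{3}} = \frac{1}{- \frac{602980}{3}} = - \frac{3}{602980}$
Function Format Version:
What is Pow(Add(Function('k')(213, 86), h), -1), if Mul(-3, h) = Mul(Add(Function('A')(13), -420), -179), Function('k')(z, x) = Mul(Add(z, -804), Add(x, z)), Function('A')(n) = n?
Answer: Rational(-3, 602980) ≈ -4.9753e-6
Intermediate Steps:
Function('k')(z, x) = Mul(Add(-804, z), Add(x, z))
h = Rational(-72853, 3) (h = Mul(Rational(-1, 3), Mul(Add(13, -420), -179)) = Mul(Rational(-1, 3), Mul(-407, -179)) = Mul(Rational(-1, 3), 72853) = Rational(-72853, 3) ≈ -24284.)
Pow(Add(Function('k')(213, 86), h), -1) = Pow(Add(Add(Pow(213, 2), Mul(-804, 86), Mul(-804, 213), Mul(86, 213)), Rational(-72853, 3)), -1) = Pow(Add(Add(45369, -69144, -171252, 18318), Rational(-72853, 3)), -1) = Pow(Add(-176709, Rational(-72853, 3)), -1) = Pow(Rational(-602980, 3), -1) = Rational(-3, 602980)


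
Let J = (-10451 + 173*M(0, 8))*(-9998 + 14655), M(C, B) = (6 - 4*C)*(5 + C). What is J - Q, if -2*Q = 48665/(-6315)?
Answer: -61888214635/2526 ≈ -2.4500e+7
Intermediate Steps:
M(C, B) = (5 + C)*(6 - 4*C)
J = -24500477 (J = (-10451 + 173*(30 - 14*0 - 4*0²))*(-9998 + 14655) = (-10451 + 173*(30 + 0 - 4*0))*4657 = (-10451 + 173*(30 + 0 + 0))*4657 = (-10451 + 173*30)*4657 = (-10451 + 5190)*4657 = -5261*4657 = -24500477)
Q = 9733/2526 (Q = -48665/(2*(-6315)) = -48665*(-1)/(2*6315) = -½*(-9733/1263) = 9733/2526 ≈ 3.8531)
J - Q = -24500477 - 1*9733/2526 = -24500477 - 9733/2526 = -61888214635/2526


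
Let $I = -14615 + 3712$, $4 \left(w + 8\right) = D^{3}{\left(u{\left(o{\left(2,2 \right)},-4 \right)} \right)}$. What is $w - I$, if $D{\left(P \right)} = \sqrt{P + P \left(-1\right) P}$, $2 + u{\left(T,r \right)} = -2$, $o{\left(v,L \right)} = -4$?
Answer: $10895 - 10 i \sqrt{5} \approx 10895.0 - 22.361 i$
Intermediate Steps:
$u{\left(T,r \right)} = -4$ ($u{\left(T,r \right)} = -2 - 2 = -4$)
$D{\left(P \right)} = \sqrt{P - P^{2}}$ ($D{\left(P \right)} = \sqrt{P + - P P} = \sqrt{P - P^{2}}$)
$w = -8 - 10 i \sqrt{5}$ ($w = -8 + \frac{\left(\sqrt{- 4 \left(1 - -4\right)}\right)^{3}}{4} = -8 + \frac{\left(\sqrt{- 4 \left(1 + 4\right)}\right)^{3}}{4} = -8 + \frac{\left(\sqrt{\left(-4\right) 5}\right)^{3}}{4} = -8 + \frac{\left(\sqrt{-20}\right)^{3}}{4} = -8 + \frac{\left(2 i \sqrt{5}\right)^{3}}{4} = -8 + \frac{\left(-40\right) i \sqrt{5}}{4} = -8 - 10 i \sqrt{5} \approx -8.0 - 22.361 i$)
$I = -10903$
$w - I = \left(-8 - 10 i \sqrt{5}\right) - -10903 = \left(-8 - 10 i \sqrt{5}\right) + 10903 = 10895 - 10 i \sqrt{5}$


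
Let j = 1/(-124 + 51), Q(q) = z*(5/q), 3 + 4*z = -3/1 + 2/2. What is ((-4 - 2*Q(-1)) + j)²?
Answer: 5812921/21316 ≈ 272.70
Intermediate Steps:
z = -5/4 (z = -¾ + (-3/1 + 2/2)/4 = -¾ + (-3*1 + 2*(½))/4 = -¾ + (-3 + 1)/4 = -¾ + (¼)*(-2) = -¾ - ½ = -5/4 ≈ -1.2500)
Q(q) = -25/(4*q)
j = -1/73 (j = 1/(-73) = -1/73 ≈ -0.013699)
((-4 - 2*Q(-1)) + j)² = ((-4 - (-25)/(2*(-1))) - 1/73)² = ((-4 - (-25)*(-1)/2) - 1/73)² = ((-4 - 2*25/4) - 1/73)² = ((-4 - 25/2) - 1/73)² = (-33/2 - 1/73)² = (-2411/146)² = 5812921/21316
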